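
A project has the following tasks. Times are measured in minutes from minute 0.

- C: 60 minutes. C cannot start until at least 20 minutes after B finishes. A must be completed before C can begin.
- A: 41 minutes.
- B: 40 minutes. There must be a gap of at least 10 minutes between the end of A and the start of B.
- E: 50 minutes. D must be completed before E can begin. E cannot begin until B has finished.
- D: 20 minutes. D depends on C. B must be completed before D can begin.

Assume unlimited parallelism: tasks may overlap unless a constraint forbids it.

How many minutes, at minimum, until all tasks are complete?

Nothing blocks A, so it runs from minute 0 to minute 41.
After A (finishes minute 41, plus 10-minute gap → minute 51), B can start at minute 51 and finishes at minute 91.
C cannot start until B (finishes minute 91, plus 20-minute gap → minute 111); A (finishes minute 41). The controlling bound is minute 111, so C finishes at 111 + 60 = minute 171.
D needs all of C (finishes minute 171); B (finishes minute 91). That puts its earliest start at minute 171; it finishes at 171 + 20 = minute 191.
E has to wait for D (finishes minute 191); B (finishes minute 91). The latest of these is minute 191, so E runs minute 191 to 191 + 50 = minute 241.
All tasks are finished once the last one completes. Finish times: A at 41, B at 91, C at 171, D at 191, E at 241. The latest is minute 241.

241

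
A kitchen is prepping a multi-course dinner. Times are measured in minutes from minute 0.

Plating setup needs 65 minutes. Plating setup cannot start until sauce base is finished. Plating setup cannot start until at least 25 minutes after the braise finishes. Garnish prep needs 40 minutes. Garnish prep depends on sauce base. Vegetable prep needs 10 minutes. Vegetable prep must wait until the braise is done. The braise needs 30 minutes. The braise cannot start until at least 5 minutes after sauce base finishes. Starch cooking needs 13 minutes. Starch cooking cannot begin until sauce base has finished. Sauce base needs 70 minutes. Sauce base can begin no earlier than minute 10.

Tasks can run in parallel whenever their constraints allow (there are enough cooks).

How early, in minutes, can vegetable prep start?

Sauce base waits on its own release at minute 10, so it starts at minute 10 and finishes at 10 + 70 = minute 80.
After sauce base (finishes minute 80, plus 5-minute gap → minute 85), the braise can start at minute 85 and finishes at minute 115.
Vegetable prep waits on the braise (finishes minute 115), so the earliest it can start is minute 115.

115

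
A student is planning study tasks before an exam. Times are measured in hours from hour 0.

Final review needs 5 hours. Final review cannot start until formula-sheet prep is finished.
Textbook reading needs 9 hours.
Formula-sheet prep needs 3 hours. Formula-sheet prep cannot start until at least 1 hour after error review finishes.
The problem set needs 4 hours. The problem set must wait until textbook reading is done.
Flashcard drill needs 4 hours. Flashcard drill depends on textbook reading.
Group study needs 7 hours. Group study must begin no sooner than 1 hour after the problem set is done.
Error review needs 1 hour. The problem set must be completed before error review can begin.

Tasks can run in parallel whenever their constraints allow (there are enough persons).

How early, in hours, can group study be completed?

Textbook reading has no prerequisites, so it starts at hour 0 and finishes at hour 9.
After textbook reading (finishes hour 9), the problem set can start at hour 9 and finishes at hour 13.
Group study cannot begin until the problem set (finishes hour 13, plus 1-hour gap → hour 14). It runs from hour 14 to 14 + 7 = hour 21.

21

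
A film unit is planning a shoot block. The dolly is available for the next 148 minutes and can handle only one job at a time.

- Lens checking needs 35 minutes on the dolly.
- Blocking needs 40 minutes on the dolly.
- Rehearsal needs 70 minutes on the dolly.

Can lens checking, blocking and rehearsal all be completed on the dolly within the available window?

Yes

Running back to back, the jobs need 35 + 40 + 70 = 145 minutes on the dolly.
Since 145 ≤ 148, they fit within the window.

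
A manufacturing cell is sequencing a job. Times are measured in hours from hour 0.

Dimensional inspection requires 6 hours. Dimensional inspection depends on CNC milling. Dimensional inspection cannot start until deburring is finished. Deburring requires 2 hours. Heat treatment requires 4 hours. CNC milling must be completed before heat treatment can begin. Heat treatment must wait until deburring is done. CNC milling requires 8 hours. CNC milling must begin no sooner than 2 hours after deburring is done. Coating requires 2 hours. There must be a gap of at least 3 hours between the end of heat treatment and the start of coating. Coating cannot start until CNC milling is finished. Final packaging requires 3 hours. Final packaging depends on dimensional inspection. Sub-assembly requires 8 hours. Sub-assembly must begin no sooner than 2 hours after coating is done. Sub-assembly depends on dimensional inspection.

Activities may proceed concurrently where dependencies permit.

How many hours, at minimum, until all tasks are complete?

Deburring has no prerequisites, so it starts at hour 0 and finishes at hour 2.
After deburring (finishes hour 2, plus 2-hour gap → hour 4), CNC milling can start at hour 4 and finishes at hour 12.
Dimensional inspection has to wait for CNC milling (finishes hour 12); deburring (finishes hour 2). The latest of these is hour 12, so dimensional inspection runs hour 12 to 12 + 6 = hour 18.
After dimensional inspection (finishes hour 18), final packaging can start at hour 18 and finishes at hour 21.
For heat treatment: CNC milling (finishes hour 12); deburring (finishes hour 2). Taking the maximum gives a start of hour 12, and it finishes at 12 + 4 = hour 16.
Coating needs all of heat treatment (finishes hour 16, plus 3-hour gap → hour 19); CNC milling (finishes hour 12). That puts its earliest start at hour 19; it finishes at 19 + 2 = hour 21.
Sub-assembly cannot start until coating (finishes hour 21, plus 2-hour gap → hour 23); dimensional inspection (finishes hour 18). The controlling bound is hour 23, so sub-assembly finishes at 23 + 8 = hour 31.
All tasks are finished once the last one completes. Finish times: Deburring at 2, CNC milling at 12, Heat treatment at 16, Dimensional inspection at 18, Coating at 21, Sub-assembly at 31, Final packaging at 21. The latest is hour 31.

31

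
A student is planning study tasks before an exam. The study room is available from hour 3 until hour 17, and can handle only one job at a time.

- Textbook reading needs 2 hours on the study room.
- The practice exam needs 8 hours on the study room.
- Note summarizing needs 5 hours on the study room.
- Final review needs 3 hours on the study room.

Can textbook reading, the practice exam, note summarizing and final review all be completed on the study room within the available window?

No

The study room window is 17 − 3 = 14 hours.
Running back to back, the jobs need 2 + 8 + 5 + 3 = 18 hours on the study room.
Since 18 > 14, they cannot all fit.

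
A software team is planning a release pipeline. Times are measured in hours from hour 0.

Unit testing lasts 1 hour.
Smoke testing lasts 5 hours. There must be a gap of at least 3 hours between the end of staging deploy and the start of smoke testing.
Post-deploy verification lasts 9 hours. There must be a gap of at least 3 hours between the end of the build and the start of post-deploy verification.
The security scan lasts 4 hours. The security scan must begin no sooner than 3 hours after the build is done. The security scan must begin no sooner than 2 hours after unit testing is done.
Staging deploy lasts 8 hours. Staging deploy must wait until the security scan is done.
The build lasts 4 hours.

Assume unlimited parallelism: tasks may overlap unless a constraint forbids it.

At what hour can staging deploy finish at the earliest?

19

Unit testing has no prerequisites, so it starts at hour 0 and finishes at hour 1.
The build can start immediately at hour 0; it finishes at hour 4.
The security scan needs all of the build (finishes hour 4, plus 3-hour gap → hour 7); unit testing (finishes hour 1, plus 2-hour gap → hour 3). That puts its earliest start at hour 7; it finishes at 7 + 4 = hour 11.
Staging deploy cannot begin until the security scan (finishes hour 11). It runs from hour 11 to 11 + 8 = hour 19.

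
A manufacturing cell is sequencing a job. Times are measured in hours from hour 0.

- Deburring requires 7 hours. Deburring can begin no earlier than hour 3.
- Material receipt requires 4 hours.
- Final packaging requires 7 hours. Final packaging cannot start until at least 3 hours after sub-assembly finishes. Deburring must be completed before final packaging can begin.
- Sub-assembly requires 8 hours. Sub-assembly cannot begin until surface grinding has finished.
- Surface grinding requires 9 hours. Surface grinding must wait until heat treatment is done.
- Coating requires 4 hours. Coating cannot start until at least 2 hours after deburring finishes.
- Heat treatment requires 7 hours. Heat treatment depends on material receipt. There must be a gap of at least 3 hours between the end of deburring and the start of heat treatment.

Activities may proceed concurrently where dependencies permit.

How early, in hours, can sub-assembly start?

29

Deburring cannot begin until its own release at hour 3. It runs from hour 3 to 3 + 7 = hour 10.
Nothing blocks material receipt, so it runs from hour 0 to hour 4.
Heat treatment needs all of material receipt (finishes hour 4); deburring (finishes hour 10, plus 3-hour gap → hour 13). That puts its earliest start at hour 13; it finishes at 13 + 7 = hour 20.
Surface grinding cannot begin until heat treatment (finishes hour 20). It runs from hour 20 to 20 + 9 = hour 29.
Sub-assembly waits on surface grinding (finishes hour 29), so the earliest it can start is hour 29.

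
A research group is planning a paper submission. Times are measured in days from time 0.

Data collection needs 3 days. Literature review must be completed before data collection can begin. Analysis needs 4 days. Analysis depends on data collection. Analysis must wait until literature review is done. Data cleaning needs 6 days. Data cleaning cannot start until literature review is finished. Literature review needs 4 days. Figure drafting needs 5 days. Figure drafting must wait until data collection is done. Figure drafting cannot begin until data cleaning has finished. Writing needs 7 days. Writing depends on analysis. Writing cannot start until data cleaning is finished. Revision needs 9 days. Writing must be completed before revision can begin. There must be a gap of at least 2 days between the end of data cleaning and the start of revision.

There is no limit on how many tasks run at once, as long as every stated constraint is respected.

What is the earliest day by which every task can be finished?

Literature review has no prerequisites, so it starts at day 0 and finishes at day 4.
Data cleaning waits on literature review (finishes day 4), so it starts at day 4 and finishes at 4 + 6 = day 10.
Data collection waits on literature review (finishes day 4), so it starts at day 4 and finishes at 4 + 3 = day 7.
Figure drafting has to wait for data collection (finishes day 7); data cleaning (finishes day 10). The latest of these is day 10, so figure drafting runs day 10 to 10 + 5 = day 15.
Analysis needs all of data collection (finishes day 7); literature review (finishes day 4). That puts its earliest start at day 7; it finishes at 7 + 4 = day 11.
Writing needs all of analysis (finishes day 11); data cleaning (finishes day 10). That puts its earliest start at day 11; it finishes at 11 + 7 = day 18.
Revision needs all of writing (finishes day 18); data cleaning (finishes day 10, plus 2-day gap → day 12). That puts its earliest start at day 18; it finishes at 18 + 9 = day 27.
All tasks are finished once the last one completes. Finish times: Literature review at 4, Data collection at 7, Data cleaning at 10, Analysis at 11, Figure drafting at 15, Writing at 18, Revision at 27. The latest is day 27.

27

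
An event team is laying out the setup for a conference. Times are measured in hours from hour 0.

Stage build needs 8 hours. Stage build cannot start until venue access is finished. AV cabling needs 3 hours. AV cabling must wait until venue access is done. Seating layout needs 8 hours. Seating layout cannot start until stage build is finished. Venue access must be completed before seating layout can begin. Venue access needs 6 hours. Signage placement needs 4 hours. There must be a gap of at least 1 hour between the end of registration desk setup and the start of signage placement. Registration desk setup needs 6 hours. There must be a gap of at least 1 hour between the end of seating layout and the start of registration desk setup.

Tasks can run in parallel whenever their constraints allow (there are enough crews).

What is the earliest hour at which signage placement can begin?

Nothing blocks venue access, so it runs from hour 0 to hour 6.
Stage build waits on venue access (finishes hour 6), so it starts at hour 6 and finishes at 6 + 8 = hour 14.
Seating layout needs all of stage build (finishes hour 14); venue access (finishes hour 6). That puts its earliest start at hour 14; it finishes at 14 + 8 = hour 22.
Registration desk setup waits on seating layout (finishes hour 22, plus 1-hour gap → hour 23), so it starts at hour 23 and finishes at 23 + 6 = hour 29.
Signage placement waits on registration desk setup (finishes hour 29, plus 1-hour gap → hour 30), so the earliest it can start is hour 30.

30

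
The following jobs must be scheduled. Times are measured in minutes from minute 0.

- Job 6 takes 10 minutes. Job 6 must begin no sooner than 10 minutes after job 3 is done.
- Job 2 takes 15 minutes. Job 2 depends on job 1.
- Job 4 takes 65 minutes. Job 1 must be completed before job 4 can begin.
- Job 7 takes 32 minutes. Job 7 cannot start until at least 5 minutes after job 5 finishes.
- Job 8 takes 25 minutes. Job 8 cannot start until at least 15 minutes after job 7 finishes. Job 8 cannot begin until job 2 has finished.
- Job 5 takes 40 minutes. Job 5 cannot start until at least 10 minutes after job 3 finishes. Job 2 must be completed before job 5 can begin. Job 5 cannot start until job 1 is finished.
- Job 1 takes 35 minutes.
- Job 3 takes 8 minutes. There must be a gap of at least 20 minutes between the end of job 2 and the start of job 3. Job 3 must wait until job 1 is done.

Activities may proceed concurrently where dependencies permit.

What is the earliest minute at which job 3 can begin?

70

Nothing blocks job 1, so it runs from minute 0 to minute 35.
Job 2 cannot begin until job 1 (finishes minute 35). It runs from minute 35 to 35 + 15 = minute 50.
Job 3 waits on job 2 (finishes minute 50, plus 20-minute gap → minute 70); job 1 (finishes minute 35). The latest of these is minute 70, which is the earliest job 3 can start.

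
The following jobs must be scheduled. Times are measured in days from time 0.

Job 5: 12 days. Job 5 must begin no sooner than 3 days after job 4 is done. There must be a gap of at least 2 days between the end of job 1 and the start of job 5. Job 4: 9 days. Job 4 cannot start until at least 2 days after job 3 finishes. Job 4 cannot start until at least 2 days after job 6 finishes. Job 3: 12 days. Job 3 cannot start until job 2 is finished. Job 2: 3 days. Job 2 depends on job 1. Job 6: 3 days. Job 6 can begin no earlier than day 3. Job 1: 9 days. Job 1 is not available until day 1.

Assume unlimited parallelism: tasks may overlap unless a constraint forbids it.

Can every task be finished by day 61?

Yes

Job 6 cannot begin until its own release at day 3. It runs from day 3 to 3 + 3 = day 6.
Job 1 cannot begin until its own release at day 1. It runs from day 1 to 1 + 9 = day 10.
Job 2 cannot begin until job 1 (finishes day 10). It runs from day 10 to 10 + 3 = day 13.
After job 2 (finishes day 13), job 3 can start at day 13 and finishes at day 25.
Job 4 cannot start until job 3 (finishes day 25, plus 2-day gap → day 27); job 6 (finishes day 6, plus 2-day gap → day 8). The controlling bound is day 27, so job 4 finishes at 27 + 9 = day 36.
Job 5 cannot start until job 4 (finishes day 36, plus 3-day gap → day 39); job 1 (finishes day 10, plus 2-day gap → day 12). The controlling bound is day 39, so job 5 finishes at 39 + 12 = day 51.
Every task is finished by day 51, which is no later than the deadline of 61, so the schedule is feasible.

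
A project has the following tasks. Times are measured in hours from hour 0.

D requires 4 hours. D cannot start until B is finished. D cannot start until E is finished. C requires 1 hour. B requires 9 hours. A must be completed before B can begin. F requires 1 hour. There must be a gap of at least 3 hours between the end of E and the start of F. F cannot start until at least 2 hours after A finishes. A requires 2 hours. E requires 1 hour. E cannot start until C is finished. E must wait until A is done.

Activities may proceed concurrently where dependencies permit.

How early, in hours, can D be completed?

Nothing blocks C, so it runs from hour 0 to hour 1.
A has no prerequisites, so it starts at hour 0 and finishes at hour 2.
For E: C (finishes hour 1); A (finishes hour 2). Taking the maximum gives a start of hour 2, and it finishes at 2 + 1 = hour 3.
B cannot begin until A (finishes hour 2). It runs from hour 2 to 2 + 9 = hour 11.
For D: B (finishes hour 11); E (finishes hour 3). Taking the maximum gives a start of hour 11, and it finishes at 11 + 4 = hour 15.

15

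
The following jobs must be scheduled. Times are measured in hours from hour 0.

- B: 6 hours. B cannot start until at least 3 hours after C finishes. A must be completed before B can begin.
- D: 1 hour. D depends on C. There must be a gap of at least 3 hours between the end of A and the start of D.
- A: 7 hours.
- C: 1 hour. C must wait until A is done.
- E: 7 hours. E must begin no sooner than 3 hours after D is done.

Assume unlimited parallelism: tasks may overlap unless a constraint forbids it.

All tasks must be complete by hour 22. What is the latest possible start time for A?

1

To finish by hour 22, B (duration 6) must start no later than hour 16.
E must finish by hour 22; it takes 7 hours, so it must start by 22 − 7 = hour 15.
D must finish before E (must start by hour 15, minus 3-hour gap → hour 12). With a 1-hour duration, D must start by 12 − 1 = hour 11.
C must finish in time for B (must start by hour 16, minus 3-hour gap → hour 13); D (must start by hour 11). The tightest is hour 11, so C must start by 11 − 1 = hour 10.
For A: B (must start by hour 16); C (must start by hour 10); D (must start by hour 11, minus 3-hour gap → hour 8). The most restrictive is hour 8; with a 7-hour duration, A must start by hour 1.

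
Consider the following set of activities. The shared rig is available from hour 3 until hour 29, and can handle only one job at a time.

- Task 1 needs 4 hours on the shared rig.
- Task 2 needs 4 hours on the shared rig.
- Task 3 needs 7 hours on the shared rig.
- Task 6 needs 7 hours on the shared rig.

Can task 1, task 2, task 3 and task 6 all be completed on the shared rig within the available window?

Yes

The shared rig window is 29 − 3 = 26 hours.
Running back to back, the jobs need 4 + 4 + 7 + 7 = 22 hours on the shared rig.
Since 22 ≤ 26, they fit within the window.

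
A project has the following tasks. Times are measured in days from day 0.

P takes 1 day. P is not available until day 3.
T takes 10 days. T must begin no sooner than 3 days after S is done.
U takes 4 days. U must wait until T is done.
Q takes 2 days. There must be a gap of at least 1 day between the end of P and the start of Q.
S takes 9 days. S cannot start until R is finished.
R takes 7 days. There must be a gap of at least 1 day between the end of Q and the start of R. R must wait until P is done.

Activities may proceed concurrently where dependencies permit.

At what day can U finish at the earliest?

41

After its own release at day 3, P can start at day 3 and finishes at day 4.
Q cannot begin until P (finishes day 4, plus 1-day gap → day 5). It runs from day 5 to 5 + 2 = day 7.
For R: Q (finishes day 7, plus 1-day gap → day 8); P (finishes day 4). Taking the maximum gives a start of day 8, and it finishes at 8 + 7 = day 15.
S waits on R (finishes day 15), so it starts at day 15 and finishes at 15 + 9 = day 24.
After S (finishes day 24, plus 3-day gap → day 27), T can start at day 27 and finishes at day 37.
After T (finishes day 37), U can start at day 37 and finishes at day 41.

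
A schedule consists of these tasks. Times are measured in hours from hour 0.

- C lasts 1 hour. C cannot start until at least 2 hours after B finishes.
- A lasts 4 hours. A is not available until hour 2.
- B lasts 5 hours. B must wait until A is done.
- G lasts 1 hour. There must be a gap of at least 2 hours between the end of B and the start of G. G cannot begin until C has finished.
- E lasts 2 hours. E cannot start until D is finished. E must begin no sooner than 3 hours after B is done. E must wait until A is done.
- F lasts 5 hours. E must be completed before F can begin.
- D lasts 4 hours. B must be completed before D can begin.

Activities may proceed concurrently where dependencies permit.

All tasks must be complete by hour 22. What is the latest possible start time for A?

2

G must finish by hour 22; it takes 1 hour, so it must start by 22 − 1 = hour 21.
C must finish before G (must start by hour 21). With a 1-hour duration, C must start by 21 − 1 = hour 20.
F has no dependents, so it just needs to finish by hour 22. Starting by 22 − 5 = hour 17 achieves that.
E feeds into F (must start by hour 17); so E must finish by hour 17 and therefore start by hour 15.
D must finish before E (must start by hour 15). With a 4-hour duration, D must start by 15 − 4 = hour 11.
B feeds C (must start by hour 20, minus 2-hour gap → hour 18); D (must start by hour 11); E (must start by hour 15, minus 3-hour gap → hour 12); G (must start by hour 21, minus 2-hour gap → hour 19). Taking the minimum, B must finish by hour 11 and start by 11 − 5 = hour 6.
A has several dependents: B (must start by hour 6); E (must start by hour 15). The earliest of those limits is hour 6, so A must start by 6 − 4 = hour 2.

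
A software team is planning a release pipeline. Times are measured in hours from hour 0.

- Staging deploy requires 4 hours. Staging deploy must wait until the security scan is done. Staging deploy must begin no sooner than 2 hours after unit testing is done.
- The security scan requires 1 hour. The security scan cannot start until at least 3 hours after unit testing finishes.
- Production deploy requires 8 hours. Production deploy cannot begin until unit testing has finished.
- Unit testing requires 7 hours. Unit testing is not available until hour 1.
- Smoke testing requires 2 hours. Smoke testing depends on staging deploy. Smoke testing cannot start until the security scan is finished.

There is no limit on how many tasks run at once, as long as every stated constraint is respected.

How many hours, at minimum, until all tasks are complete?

18

After its own release at hour 1, unit testing can start at hour 1 and finishes at hour 8.
Production deploy cannot begin until unit testing (finishes hour 8). It runs from hour 8 to 8 + 8 = hour 16.
The security scan waits on unit testing (finishes hour 8, plus 3-hour gap → hour 11), so it starts at hour 11 and finishes at 11 + 1 = hour 12.
Staging deploy needs all of the security scan (finishes hour 12); unit testing (finishes hour 8, plus 2-hour gap → hour 10). That puts its earliest start at hour 12; it finishes at 12 + 4 = hour 16.
Smoke testing cannot start until staging deploy (finishes hour 16); the security scan (finishes hour 12). The controlling bound is hour 16, so smoke testing finishes at 16 + 2 = hour 18.
All tasks are finished once the last one completes. Finish times: Unit testing at 8, The security scan at 12, Staging deploy at 16, Smoke testing at 18, Production deploy at 16. The latest is hour 18.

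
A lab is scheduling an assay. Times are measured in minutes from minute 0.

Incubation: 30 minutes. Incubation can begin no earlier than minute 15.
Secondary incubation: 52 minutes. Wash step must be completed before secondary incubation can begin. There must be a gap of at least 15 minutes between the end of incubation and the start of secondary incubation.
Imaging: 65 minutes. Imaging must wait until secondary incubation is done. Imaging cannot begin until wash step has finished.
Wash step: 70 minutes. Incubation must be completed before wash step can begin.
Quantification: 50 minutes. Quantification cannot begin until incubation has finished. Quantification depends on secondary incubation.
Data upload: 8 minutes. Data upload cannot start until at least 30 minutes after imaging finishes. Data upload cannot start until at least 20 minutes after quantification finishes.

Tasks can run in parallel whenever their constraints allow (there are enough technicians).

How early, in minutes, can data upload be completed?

Incubation waits on its own release at minute 15, so it starts at minute 15 and finishes at 15 + 30 = minute 45.
Wash step cannot begin until incubation (finishes minute 45). It runs from minute 45 to 45 + 70 = minute 115.
Secondary incubation has to wait for wash step (finishes minute 115); incubation (finishes minute 45, plus 15-minute gap → minute 60). The latest of these is minute 115, so secondary incubation runs minute 115 to 115 + 52 = minute 167.
Quantification needs all of incubation (finishes minute 45); secondary incubation (finishes minute 167). That puts its earliest start at minute 167; it finishes at 167 + 50 = minute 217.
Imaging cannot start until secondary incubation (finishes minute 167); wash step (finishes minute 115). The controlling bound is minute 167, so imaging finishes at 167 + 65 = minute 232.
For data upload: imaging (finishes minute 232, plus 30-minute gap → minute 262); quantification (finishes minute 217, plus 20-minute gap → minute 237). Taking the maximum gives a start of minute 262, and it finishes at 262 + 8 = minute 270.

270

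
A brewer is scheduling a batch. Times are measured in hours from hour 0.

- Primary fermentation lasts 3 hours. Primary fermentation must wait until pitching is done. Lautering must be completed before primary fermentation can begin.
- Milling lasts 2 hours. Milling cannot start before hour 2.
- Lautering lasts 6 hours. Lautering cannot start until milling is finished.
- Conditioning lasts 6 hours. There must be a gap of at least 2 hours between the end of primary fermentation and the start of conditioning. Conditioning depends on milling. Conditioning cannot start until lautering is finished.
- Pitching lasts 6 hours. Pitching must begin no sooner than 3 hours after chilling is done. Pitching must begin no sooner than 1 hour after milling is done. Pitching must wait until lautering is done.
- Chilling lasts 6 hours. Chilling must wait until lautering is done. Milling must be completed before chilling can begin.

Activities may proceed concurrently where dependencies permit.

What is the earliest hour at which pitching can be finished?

25

Milling waits on its own release at hour 2, so it starts at hour 2 and finishes at 2 + 2 = hour 4.
Lautering cannot begin until milling (finishes hour 4). It runs from hour 4 to 4 + 6 = hour 10.
Chilling cannot start until lautering (finishes hour 10); milling (finishes hour 4). The controlling bound is hour 10, so chilling finishes at 10 + 6 = hour 16.
For pitching: chilling (finishes hour 16, plus 3-hour gap → hour 19); milling (finishes hour 4, plus 1-hour gap → hour 5); lautering (finishes hour 10). Taking the maximum gives a start of hour 19, and it finishes at 19 + 6 = hour 25.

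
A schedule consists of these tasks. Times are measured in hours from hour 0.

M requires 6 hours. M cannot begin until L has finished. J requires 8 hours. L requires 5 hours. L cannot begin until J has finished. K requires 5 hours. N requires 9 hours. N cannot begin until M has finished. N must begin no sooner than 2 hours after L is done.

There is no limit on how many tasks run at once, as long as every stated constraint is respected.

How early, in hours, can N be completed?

J has no prerequisites, so it starts at hour 0 and finishes at hour 8.
L cannot begin until J (finishes hour 8). It runs from hour 8 to 8 + 5 = hour 13.
After L (finishes hour 13), M can start at hour 13 and finishes at hour 19.
N cannot start until M (finishes hour 19); L (finishes hour 13, plus 2-hour gap → hour 15). The controlling bound is hour 19, so N finishes at 19 + 9 = hour 28.

28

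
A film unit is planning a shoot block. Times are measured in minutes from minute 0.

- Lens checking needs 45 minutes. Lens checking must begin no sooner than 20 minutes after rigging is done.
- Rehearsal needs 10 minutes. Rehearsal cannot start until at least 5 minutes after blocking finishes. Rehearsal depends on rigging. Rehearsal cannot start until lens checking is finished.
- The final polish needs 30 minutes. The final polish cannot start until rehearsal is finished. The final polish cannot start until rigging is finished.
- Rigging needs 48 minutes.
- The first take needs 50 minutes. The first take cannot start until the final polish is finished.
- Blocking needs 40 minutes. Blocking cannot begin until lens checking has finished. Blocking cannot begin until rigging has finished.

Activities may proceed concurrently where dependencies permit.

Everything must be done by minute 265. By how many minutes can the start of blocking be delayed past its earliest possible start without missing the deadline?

Rigging can start immediately at minute 0; it finishes at minute 48.
Lens checking waits on rigging (finishes minute 48, plus 20-minute gap → minute 68), so it starts at minute 68 and finishes at 68 + 45 = minute 113.
Blocking cannot start until lens checking (finishes minute 113); rigging (finishes minute 48). The controlling bound is minute 113, so blocking finishes at 113 + 40 = minute 153.

Working backward from the deadline:
The first take has no dependents, so it just needs to finish by minute 265. Starting by 265 − 50 = minute 215 achieves that.
Since the first take (must start by minute 215) depends on it, the final polish must finish by minute 215. Backing off its 30-minute duration gives a latest start of minute 185.
Rehearsal must finish before the final polish (must start by minute 185). With a 10-minute duration, rehearsal must start by 185 − 10 = minute 175.
Blocking feeds into rehearsal (must start by minute 175, minus 5-minute gap → minute 170); so blocking must finish by minute 170 and therefore start by minute 130.
So blocking can start as early as minute 113 and as late as minute 130, giving 130 − 113 = 17 minutes of slack.

17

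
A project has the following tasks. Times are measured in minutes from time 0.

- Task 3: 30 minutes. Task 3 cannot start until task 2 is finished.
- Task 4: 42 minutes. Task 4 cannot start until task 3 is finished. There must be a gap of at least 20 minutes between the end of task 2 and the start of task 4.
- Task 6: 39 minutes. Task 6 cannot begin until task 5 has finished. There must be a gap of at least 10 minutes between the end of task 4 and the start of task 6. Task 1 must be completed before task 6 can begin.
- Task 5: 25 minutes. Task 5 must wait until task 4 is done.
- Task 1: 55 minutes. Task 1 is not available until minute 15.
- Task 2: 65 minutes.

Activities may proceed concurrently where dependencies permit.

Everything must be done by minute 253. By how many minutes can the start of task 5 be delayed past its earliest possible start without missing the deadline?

Task 2 has no prerequisites, so it starts at minute 0 and finishes at minute 65.
Task 3 cannot begin until task 2 (finishes minute 65). It runs from minute 65 to 65 + 30 = minute 95.
For task 4: task 3 (finishes minute 95); task 2 (finishes minute 65, plus 20-minute gap → minute 85). Taking the maximum gives a start of minute 95, and it finishes at 95 + 42 = minute 137.
Task 5 waits on task 4 (finishes minute 137), so it starts at minute 137 and finishes at 137 + 25 = minute 162.

Working backward from the deadline:
To finish by minute 253, task 6 (duration 39) must start no later than minute 214.
Task 5 must finish before task 6 (must start by minute 214). With a 25-minute duration, task 5 must start by 214 − 25 = minute 189.
So task 5 can start as early as minute 137 and as late as minute 189, giving 189 − 137 = 52 minutes of slack.

52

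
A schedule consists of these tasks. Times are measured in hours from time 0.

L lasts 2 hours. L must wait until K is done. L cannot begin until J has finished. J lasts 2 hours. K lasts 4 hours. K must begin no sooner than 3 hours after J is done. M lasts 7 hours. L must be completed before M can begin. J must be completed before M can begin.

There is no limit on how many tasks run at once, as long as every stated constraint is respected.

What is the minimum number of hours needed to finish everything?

J can start immediately at hour 0; it finishes at hour 2.
K waits on J (finishes hour 2, plus 3-hour gap → hour 5), so it starts at hour 5 and finishes at 5 + 4 = hour 9.
L cannot start until K (finishes hour 9); J (finishes hour 2). The controlling bound is hour 9, so L finishes at 9 + 2 = hour 11.
M needs all of L (finishes hour 11); J (finishes hour 2). That puts its earliest start at hour 11; it finishes at 11 + 7 = hour 18.
All tasks are finished once the last one completes. Finish times: J at 2, K at 9, L at 11, M at 18. The latest is hour 18.

18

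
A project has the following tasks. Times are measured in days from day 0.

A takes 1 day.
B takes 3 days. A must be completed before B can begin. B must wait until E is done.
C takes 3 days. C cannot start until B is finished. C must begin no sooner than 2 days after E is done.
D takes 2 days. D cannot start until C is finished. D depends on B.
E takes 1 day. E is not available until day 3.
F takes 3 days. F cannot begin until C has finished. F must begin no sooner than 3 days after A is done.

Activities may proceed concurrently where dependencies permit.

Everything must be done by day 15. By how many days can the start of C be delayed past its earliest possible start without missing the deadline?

2

After its own release at day 3, E can start at day 3 and finishes at day 4.
Nothing blocks A, so it runs from day 0 to day 1.
For B: A (finishes day 1); E (finishes day 4). Taking the maximum gives a start of day 4, and it finishes at 4 + 3 = day 7.
C needs all of B (finishes day 7); E (finishes day 4, plus 2-day gap → day 6). That puts its earliest start at day 7; it finishes at 7 + 3 = day 10.

Working backward from the deadline:
D must finish by day 15; it takes 2 days, so it must start by 15 − 2 = day 13.
F must finish by day 15; it takes 3 days, so it must start by 15 − 3 = day 12.
C has several dependents: D (must start by day 13); F (must start by day 12). The earliest of those limits is day 12, so C must start by 12 − 3 = day 9.
So C can start as early as day 7 and as late as day 9, giving 9 − 7 = 2 days of slack.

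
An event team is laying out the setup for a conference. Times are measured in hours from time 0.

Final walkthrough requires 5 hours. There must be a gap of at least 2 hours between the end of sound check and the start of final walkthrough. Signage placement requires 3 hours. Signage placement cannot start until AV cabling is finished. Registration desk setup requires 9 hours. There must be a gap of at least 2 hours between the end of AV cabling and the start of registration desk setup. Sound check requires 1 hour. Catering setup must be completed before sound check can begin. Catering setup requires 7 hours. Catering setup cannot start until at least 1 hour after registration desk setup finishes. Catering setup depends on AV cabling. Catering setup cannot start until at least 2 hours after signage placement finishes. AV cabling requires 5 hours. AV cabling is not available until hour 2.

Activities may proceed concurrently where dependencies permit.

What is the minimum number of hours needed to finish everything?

AV cabling waits on its own release at hour 2, so it starts at hour 2 and finishes at 2 + 5 = hour 7.
Signage placement cannot begin until AV cabling (finishes hour 7). It runs from hour 7 to 7 + 3 = hour 10.
After AV cabling (finishes hour 7, plus 2-hour gap → hour 9), registration desk setup can start at hour 9 and finishes at hour 18.
Catering setup needs all of registration desk setup (finishes hour 18, plus 1-hour gap → hour 19); AV cabling (finishes hour 7); signage placement (finishes hour 10, plus 2-hour gap → hour 12). That puts its earliest start at hour 19; it finishes at 19 + 7 = hour 26.
Sound check cannot begin until catering setup (finishes hour 26). It runs from hour 26 to 26 + 1 = hour 27.
Final walkthrough waits on sound check (finishes hour 27, plus 2-hour gap → hour 29), so it starts at hour 29 and finishes at 29 + 5 = hour 34.
All tasks are finished once the last one completes. Finish times: AV cabling at 7, Registration desk setup at 18, Signage placement at 10, Catering setup at 26, Sound check at 27, Final walkthrough at 34. The latest is hour 34.

34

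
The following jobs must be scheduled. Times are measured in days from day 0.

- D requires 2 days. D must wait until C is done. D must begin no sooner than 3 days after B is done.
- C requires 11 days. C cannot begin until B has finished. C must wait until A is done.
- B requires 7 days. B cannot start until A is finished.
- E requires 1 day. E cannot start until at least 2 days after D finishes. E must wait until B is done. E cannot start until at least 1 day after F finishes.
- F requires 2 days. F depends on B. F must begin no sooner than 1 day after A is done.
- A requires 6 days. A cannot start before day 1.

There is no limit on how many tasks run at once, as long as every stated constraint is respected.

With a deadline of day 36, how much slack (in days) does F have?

18

A cannot begin until its own release at day 1. It runs from day 1 to 1 + 6 = day 7.
After A (finishes day 7), B can start at day 7 and finishes at day 14.
F needs all of B (finishes day 14); A (finishes day 7, plus 1-day gap → day 8). That puts its earliest start at day 14; it finishes at 14 + 2 = day 16.

Working backward from the deadline:
To finish by day 36, E (duration 1) must start no later than day 35.
F has to be done before E (must start by day 35, minus 1-day gap → day 34). That means finishing by day 34, i.e. starting by 34 − 2 = day 32.
So F can start as early as day 14 and as late as day 32, giving 32 − 14 = 18 days of slack.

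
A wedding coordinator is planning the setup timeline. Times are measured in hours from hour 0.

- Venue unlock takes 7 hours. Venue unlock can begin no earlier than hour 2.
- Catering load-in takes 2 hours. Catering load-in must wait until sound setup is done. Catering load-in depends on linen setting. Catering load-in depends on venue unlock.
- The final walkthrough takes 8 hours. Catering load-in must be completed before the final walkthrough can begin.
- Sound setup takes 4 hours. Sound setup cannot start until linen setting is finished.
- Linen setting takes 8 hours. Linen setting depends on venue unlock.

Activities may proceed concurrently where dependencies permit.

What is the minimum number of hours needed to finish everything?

Venue unlock cannot begin until its own release at hour 2. It runs from hour 2 to 2 + 7 = hour 9.
Linen setting waits on venue unlock (finishes hour 9), so it starts at hour 9 and finishes at 9 + 8 = hour 17.
Sound setup waits on linen setting (finishes hour 17), so it starts at hour 17 and finishes at 17 + 4 = hour 21.
Catering load-in needs all of sound setup (finishes hour 21); linen setting (finishes hour 17); venue unlock (finishes hour 9). That puts its earliest start at hour 21; it finishes at 21 + 2 = hour 23.
The final walkthrough cannot begin until catering load-in (finishes hour 23). It runs from hour 23 to 23 + 8 = hour 31.
All tasks are finished once the last one completes. Finish times: Venue unlock at 9, Linen setting at 17, Sound setup at 21, Catering load-in at 23, The final walkthrough at 31. The latest is hour 31.

31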